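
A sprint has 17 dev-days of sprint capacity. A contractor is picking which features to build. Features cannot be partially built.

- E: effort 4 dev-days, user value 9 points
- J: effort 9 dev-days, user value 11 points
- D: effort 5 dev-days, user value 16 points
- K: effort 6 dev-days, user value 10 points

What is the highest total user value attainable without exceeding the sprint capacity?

35

Allowing fractional choices, the relaxed optimum would be about 37.4, but features are indivisible.
J + D: effort 9 + 5 = 14 ≤ 17, user value 11 + 16 = 27.
E + D + K: effort 4 + 5 + 6 = 15 ≤ 17, user value 9 + 16 + 10 = 35.
D + K: effort 5 + 6 = 11 ≤ 17, user value 16 + 10 = 26.
Best is E, D, and K with total user value 35.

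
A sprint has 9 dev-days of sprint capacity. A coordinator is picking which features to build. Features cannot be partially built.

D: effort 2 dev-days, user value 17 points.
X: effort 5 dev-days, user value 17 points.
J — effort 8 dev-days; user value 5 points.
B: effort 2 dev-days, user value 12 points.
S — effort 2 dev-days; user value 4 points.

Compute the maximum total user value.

46

Treat it as a binary knapsack problem.
D + X + S: effort 2 + 5 + 2 = 9 ≤ 9, user value 17 + 17 + 4 = 38.
D + X: effort 2 + 5 = 7 ≤ 9, user value 17 + 17 = 34.
D + X + B: effort 2 + 5 + 2 = 9 ≤ 9, user value 17 + 17 + 12 = 46.
Best is D, X, and B with total user value 46.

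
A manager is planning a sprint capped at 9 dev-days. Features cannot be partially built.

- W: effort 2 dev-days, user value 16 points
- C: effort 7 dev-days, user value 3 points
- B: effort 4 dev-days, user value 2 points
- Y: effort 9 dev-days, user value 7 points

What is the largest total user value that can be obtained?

19

This is a 0-1 knapsack instance.
W + B: effort 2 + 4 = 6 ≤ 9, user value 16 + 2 = 18.
W + C: effort 2 + 7 = 9 ≤ 9, user value 16 + 3 = 19.
W: effort 2 ≤ 9, user value 16.
Best is W and C with total user value 19.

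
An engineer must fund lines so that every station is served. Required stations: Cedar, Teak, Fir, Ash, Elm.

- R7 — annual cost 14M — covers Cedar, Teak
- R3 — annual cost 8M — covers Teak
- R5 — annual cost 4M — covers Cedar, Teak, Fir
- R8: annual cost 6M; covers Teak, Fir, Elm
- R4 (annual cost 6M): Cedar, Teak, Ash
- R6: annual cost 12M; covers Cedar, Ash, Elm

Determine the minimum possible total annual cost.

The greedy cost-per-new-station heuristic would pick R5, R8, and R4 for 16, but a cheaper cover exists.
Choose R8 and R4: together they cover Cedar, Teak, Fir, Ash, Elm — every station.
Total annual cost: 6 + 6 = 12.
No cover costs less than 12.

12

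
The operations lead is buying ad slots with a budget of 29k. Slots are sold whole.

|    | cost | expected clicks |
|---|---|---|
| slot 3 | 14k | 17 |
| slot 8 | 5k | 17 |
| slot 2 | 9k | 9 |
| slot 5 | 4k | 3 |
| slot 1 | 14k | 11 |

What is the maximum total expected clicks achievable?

This is a 0-1 knapsack instance.
slot 3 + slot 8 + slot 5: cost 14 + 5 + 4 = 23 ≤ 29, expected clicks 17 + 17 + 3 = 37.
slot 3 + slot 8 + slot 2: cost 14 + 5 + 9 = 28 ≤ 29, expected clicks 17 + 17 + 9 = 43.
Best is slot 3, slot 8, and slot 2 with total expected clicks 43.

43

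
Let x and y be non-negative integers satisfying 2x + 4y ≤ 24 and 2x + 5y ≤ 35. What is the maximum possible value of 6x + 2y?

72

(x,y)=(12,0) is feasible, giving 72.
(x,y)=(11,0) is feasible, giving 66.
No feasible integer point exceeds 72.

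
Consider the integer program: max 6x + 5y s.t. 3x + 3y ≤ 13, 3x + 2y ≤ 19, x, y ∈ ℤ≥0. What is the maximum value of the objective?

(x,y)=(4,0): 3·4+3·0=12≤13, 3·4+2·0=12≤19, objective 24.
(x,y)=(3,1): 3·3+3·1=12≤13, 3·3+2·1=11≤19, objective 23.
(x,y)=(3,0): 3·3+3·0=9≤13, 3·3+2·0=9≤19, objective 18.
No feasible integer point exceeds 24.

24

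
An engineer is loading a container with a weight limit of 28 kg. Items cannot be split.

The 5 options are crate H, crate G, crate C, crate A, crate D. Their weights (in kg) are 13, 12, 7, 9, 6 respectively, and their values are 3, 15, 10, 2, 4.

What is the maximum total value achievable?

This is an integer program with binary decision variables.
crate G + crate C + crate D: weight 12 + 7 + 6 = 25 ≤ 28, value 15 + 10 + 4 = 29.
crate G + crate C: weight 12 + 7 = 19 ≤ 28, value 15 + 10 = 25.
crate G + crate C + crate A: weight 12 + 7 + 9 = 28 ≤ 28, value 15 + 10 + 2 = 27.
Best is crate G, crate C, and crate D with total value 29.

29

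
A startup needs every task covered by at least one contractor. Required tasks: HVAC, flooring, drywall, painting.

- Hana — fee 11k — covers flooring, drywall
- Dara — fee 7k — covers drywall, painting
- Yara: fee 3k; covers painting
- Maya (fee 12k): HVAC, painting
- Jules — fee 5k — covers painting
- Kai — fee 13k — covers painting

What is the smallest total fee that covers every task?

23

The greedy cost-per-new-task heuristic would pick Yara, Hana, and Maya for 26, but a cheaper cover exists.
Choose Hana and Maya: together they cover HVAC, flooring, drywall, painting — every task.
Total fee: 11 + 12 = 23.
No cover costs less than 23.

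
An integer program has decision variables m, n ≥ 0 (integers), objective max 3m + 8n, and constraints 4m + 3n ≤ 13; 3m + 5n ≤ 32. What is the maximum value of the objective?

(m,n)=(0,4) is feasible, giving 32.
(m,n)=(1,3) is feasible, giving 27.
The best lattice point is (0,4), giving 32.

32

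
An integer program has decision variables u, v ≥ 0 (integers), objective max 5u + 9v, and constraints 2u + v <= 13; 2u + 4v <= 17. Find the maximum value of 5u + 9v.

39

(u,v)=(6,1) is feasible, giving 39.
(u,v)=(4,2) is feasible, giving 38.
(u,v)=(5,1) is feasible, giving 34.
(u,v)=(6,0) is feasible, giving 30.
Maximum is 39 at (u,v)=(6,1).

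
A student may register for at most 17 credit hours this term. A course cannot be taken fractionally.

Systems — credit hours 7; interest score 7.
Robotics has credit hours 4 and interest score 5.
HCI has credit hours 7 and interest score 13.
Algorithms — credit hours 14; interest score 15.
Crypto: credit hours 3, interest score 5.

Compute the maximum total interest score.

Treat it as a binary knapsack problem.
Take Systems, HCI, and Crypto: credit hours 7 + 7 + 3 = 17 ≤ 17, interest score 7 + 13 + 5 = 25.
No other feasible combination does better.

25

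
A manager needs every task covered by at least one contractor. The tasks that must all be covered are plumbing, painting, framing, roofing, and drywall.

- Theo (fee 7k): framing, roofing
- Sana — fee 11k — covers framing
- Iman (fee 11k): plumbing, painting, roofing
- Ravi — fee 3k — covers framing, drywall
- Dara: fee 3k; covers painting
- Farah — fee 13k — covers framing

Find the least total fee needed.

The greedy cost-per-new-task heuristic would pick Ravi, Dara, and Iman for 17, but a cheaper cover exists.
Choose Iman and Ravi: together they cover plumbing, painting, framing, roofing, drywall — every task.
Total fee: 11 + 3 = 14.
No cover costs less than 14.

14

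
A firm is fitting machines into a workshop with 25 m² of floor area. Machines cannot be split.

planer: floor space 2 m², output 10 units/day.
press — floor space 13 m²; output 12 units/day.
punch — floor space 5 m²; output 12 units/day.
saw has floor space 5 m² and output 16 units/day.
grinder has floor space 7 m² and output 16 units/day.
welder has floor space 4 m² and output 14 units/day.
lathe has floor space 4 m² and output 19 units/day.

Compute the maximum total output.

Allowing fractional choices, the relaxed optimum would be about 82.4, but machines are indivisible.
punch + saw + grinder + welder + lathe: floor space 5 + 5 + 7 + 4 + 4 = 25 ≤ 25, output 12 + 16 + 16 + 14 + 19 = 77.
planer + saw + grinder + welder + lathe: floor space 2 + 5 + 7 + 4 + 4 = 22 ≤ 25, output 10 + 16 + 16 + 14 + 19 = 75.
planer + punch + saw + grinder + lathe: floor space 2 + 5 + 5 + 7 + 4 = 23 ≤ 25, output 10 + 12 + 16 + 16 + 19 = 73.
Best is punch, saw, grinder, welder, and lathe with total output 77.

77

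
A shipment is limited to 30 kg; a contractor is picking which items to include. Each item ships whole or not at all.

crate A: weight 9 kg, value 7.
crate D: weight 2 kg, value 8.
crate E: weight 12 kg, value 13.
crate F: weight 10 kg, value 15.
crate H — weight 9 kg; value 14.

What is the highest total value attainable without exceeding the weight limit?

Allowing fractional choices, the relaxed optimum would be about 46.8, but items are indivisible.
crate D + crate E + crate F: weight 2 + 12 + 10 = 24 ≤ 30, value 8 + 13 + 15 = 36.
crate D + crate F + crate H: weight 2 + 10 + 9 = 21 ≤ 30, value 8 + 15 + 14 = 37.
crate A + crate D + crate F + crate H: weight 9 + 2 + 10 + 9 = 30 ≤ 30, value 7 + 8 + 15 + 14 = 44.
Best is crate A, crate D, crate F, and crate H with total value 44.

44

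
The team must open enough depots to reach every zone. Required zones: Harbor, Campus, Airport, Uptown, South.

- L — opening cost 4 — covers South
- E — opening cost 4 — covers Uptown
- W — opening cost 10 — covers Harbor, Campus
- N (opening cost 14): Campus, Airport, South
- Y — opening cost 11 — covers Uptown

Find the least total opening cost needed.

28

This is an integer covering problem.
The greedy cost-per-new-zone heuristic would pick L, E, W, and N for 32, but a cheaper cover exists.
Choose E, W, and N: together they cover Harbor, Campus, Airport, Uptown, South — every zone.
Total opening cost: 4 + 10 + 14 = 28.
No cover costs less than 28.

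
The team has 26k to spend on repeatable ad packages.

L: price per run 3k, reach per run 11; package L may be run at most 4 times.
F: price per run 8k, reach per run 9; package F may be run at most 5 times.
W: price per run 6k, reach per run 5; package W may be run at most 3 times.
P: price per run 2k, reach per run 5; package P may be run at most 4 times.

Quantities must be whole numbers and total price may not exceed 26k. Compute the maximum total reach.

69

L has the best ratio (11/3); taking only L gives at most 4×11 = 44 (stopped by the supply cap of 4).
Mixing does better — 4×L, 1×W, and 4×P: price 26 ≤ 26, reach 4·11 + 1·5 + 4·5 = 69.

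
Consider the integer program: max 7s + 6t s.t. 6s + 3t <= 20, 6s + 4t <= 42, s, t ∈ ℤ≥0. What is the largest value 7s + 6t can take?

36

(s,t)=(0,6): 6·0+3·6=18≤20, 6·0+4·6=24≤42, objective 36.
(s,t)=(0,5): 6·0+3·5=15≤20, 6·0+4·5=20≤42, objective 30.
The best lattice point is (0,6), giving 36.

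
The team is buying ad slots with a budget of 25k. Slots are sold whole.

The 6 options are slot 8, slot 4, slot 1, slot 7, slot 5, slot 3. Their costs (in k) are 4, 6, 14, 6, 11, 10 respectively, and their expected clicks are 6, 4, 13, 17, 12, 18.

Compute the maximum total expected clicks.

Allowing fractional choices, the relaxed optimum would be about 46.5, but ad slots are indivisible.
slot 4 + slot 7 + slot 3: cost 6 + 6 + 10 = 22 ≤ 25, expected clicks 4 + 17 + 18 = 39.
slot 8 + slot 7 + slot 3: cost 4 + 6 + 10 = 20 ≤ 25, expected clicks 6 + 17 + 18 = 41.
Best is slot 8, slot 7, and slot 3 with total expected clicks 41.

41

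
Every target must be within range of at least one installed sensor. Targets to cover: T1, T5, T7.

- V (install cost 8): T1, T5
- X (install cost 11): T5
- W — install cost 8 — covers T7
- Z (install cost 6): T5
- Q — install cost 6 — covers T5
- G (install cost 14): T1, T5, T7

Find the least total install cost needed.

14

The greedy cost-per-new-target heuristic would pick V and W for 16, but a cheaper cover exists.
G alone covers T1, T5, T7 — every target.
Total install cost: 14.
No cover costs less than 14.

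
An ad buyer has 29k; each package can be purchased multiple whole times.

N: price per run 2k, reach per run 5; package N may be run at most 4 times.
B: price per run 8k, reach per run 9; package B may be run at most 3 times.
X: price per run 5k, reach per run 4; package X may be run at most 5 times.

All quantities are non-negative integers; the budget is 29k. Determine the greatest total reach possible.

4×N and 2×B: price 24 ≤ 29, reach 4·5 + 2·9 = 38.
4×N, 2×B, and 1×X: price 29 ≤ 29, reach 4·5 + 2·9 + 1·4 = 42.
Best is 42.

42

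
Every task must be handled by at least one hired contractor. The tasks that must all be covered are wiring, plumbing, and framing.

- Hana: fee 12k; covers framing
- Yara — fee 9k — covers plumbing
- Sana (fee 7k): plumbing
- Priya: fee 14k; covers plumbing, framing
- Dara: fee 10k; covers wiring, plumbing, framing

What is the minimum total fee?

10

Dara alone covers wiring, plumbing, framing — every task.
Total fee: 10.
No cover costs less than 10.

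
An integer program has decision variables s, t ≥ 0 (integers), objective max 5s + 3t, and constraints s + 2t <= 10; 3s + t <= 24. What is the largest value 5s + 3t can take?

40

The continuous relaxation peaks at (7.6, 1.2) with value 41.60; rounding to a feasible lattice point costs some objective.
(s,t)=(8,0): 1·8+2·0=8≤10, 3·8+1·0=24≤24, objective 40.
(s,t)=(7,1): 1·7+2·1=9≤10, 3·7+1·1=22≤24, objective 38.
(s,t)=(6,2): 1·6+2·2=10≤10, 3·6+1·2=20≤24, objective 36.
No feasible integer point exceeds 40.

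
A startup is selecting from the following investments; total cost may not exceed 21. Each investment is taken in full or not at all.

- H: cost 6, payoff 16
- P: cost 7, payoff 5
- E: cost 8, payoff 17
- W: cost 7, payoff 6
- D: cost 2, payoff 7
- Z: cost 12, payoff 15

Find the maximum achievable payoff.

40

Allowing fractional choices, the relaxed optimum would be about 46.2, but investments are indivisible.
H + E + D: cost 6 + 8 + 2 = 16 ≤ 21, payoff 16 + 17 + 7 = 40.
H + E + W: cost 6 + 8 + 7 = 21 ≤ 21, payoff 16 + 17 + 6 = 39.
Best is H, E, and D with total payoff 40.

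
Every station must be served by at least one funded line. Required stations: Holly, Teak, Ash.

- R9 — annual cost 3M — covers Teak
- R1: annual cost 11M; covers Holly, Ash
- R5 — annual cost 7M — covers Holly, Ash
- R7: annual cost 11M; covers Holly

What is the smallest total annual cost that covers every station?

Choose R9 and R5: together they cover Holly, Teak, Ash — every station.
Total annual cost: 3 + 7 = 10.
No cover costs less than 10.

10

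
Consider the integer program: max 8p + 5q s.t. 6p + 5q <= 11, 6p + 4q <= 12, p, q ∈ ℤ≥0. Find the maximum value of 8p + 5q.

13

The continuous relaxation peaks at (1.83, 0) with value 14.67; rounding to a feasible lattice point costs some objective.
(p,q)=(1,1): 6·1+5·1=11≤11, 6·1+4·1=10≤12, objective 13.
(p,q)=(0,2): 6·0+5·2=10≤11, 6·0+4·2=8≤12, objective 10.
(p,q)=(1,0): 6·1+5·0=6≤11, 6·1+4·0=6≤12, objective 8.
The best lattice point is (1,1), giving 13.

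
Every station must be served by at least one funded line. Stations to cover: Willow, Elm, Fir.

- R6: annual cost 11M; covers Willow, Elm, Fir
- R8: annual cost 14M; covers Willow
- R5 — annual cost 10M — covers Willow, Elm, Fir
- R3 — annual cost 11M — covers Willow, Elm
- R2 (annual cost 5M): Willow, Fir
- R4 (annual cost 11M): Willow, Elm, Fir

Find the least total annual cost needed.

10

This is a weighted set-cover instance.
The greedy cost-per-new-station heuristic would pick R2 and R5 for 15, but a cheaper cover exists.
R5 alone covers Willow, Elm, Fir — every station.
Total annual cost: 10.
No cover costs less than 10.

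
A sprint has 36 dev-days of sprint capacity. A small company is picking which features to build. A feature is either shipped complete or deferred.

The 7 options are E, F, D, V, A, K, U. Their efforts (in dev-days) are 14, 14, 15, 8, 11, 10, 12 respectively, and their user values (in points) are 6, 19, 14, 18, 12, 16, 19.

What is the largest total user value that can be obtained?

Take F, V, and U: effort 14 + 8 + 12 = 34 ≤ 36, user value 19 + 18 + 19 = 56.
No other feasible combination does better.

56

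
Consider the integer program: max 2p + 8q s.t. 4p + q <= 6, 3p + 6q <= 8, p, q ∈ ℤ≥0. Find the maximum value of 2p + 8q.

8

(p,q)=(0,1) is feasible, giving 8.
(p,q)=(1,0) is feasible, giving 2.
(p,q)=(0,0) is feasible, giving 0.
Maximum is 8 at (p,q)=(0,1).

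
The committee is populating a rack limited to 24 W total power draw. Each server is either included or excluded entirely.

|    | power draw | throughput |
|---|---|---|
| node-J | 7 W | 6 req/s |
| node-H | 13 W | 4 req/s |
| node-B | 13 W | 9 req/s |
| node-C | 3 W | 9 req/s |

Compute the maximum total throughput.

Allowing fractional choices, the relaxed optimum would be about 24.3, but servers are indivisible.
node-J + node-B + node-C: power draw 7 + 13 + 3 = 23 ≤ 24, throughput 6 + 9 + 9 = 24.
node-B + node-C: power draw 13 + 3 = 16 ≤ 24, throughput 9 + 9 = 18.
node-J + node-H + node-C: power draw 7 + 13 + 3 = 23 ≤ 24, throughput 6 + 4 + 9 = 19.
Best is node-J, node-B, and node-C with total throughput 24.

24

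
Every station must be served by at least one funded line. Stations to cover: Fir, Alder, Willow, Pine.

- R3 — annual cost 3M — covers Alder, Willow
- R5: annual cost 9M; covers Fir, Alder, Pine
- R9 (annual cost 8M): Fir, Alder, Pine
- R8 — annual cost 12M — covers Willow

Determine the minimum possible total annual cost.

11

This is an integer covering problem.
Choose R3 and R9: together they cover Fir, Alder, Willow, Pine — every station.
Total annual cost: 3 + 8 = 11.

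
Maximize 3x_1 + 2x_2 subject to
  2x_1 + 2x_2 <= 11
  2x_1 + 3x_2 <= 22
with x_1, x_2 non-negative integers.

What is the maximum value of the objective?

15

Relaxing integrality, the LP optimum is 16.50 at (x_1,x_2) = (5.5, 0), which is not an integer point.
(x_1,x_2)=(5,0): 2·5+2·0=10≤11, 2·5+3·0=10≤22, objective 15.
(x_1,x_2)=(4,1): 2·4+2·1=10≤11, 2·4+3·1=11≤22, objective 14.
(x_1,x_2)=(4,0): 2·4+2·0=8≤11, 2·4+3·0=8≤22, objective 12.
No feasible integer point exceeds 15.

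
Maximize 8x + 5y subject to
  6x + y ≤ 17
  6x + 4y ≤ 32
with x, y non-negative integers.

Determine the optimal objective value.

(x,y)=(2,5) is feasible, giving 41.
(x,y)=(1,6) is feasible, giving 38.
Maximum is 41 at (x,y)=(2,5).

41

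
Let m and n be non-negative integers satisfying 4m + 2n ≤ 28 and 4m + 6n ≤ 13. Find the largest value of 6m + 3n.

(m,n)=(3,0): 4·3+2·0=12≤28, 4·3+6·0=12≤13, objective 18.
(m,n)=(2,0): 4·2+2·0=8≤28, 4·2+6·0=8≤13, objective 12.
No feasible integer point exceeds 18.

18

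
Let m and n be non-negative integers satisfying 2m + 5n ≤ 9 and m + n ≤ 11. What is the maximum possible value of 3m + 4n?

The continuous relaxation peaks at (4.5, 0) with value 13.50; rounding to a feasible lattice point costs some objective.
(m,n)=(4,0): 2·4+5·0=8≤9, 1·4+1·0=4≤11, objective 12.
(m,n)=(3,0): 2·3+5·0=6≤9, 1·3+1·0=3≤11, objective 9.
The best lattice point is (4,0), giving 12.

12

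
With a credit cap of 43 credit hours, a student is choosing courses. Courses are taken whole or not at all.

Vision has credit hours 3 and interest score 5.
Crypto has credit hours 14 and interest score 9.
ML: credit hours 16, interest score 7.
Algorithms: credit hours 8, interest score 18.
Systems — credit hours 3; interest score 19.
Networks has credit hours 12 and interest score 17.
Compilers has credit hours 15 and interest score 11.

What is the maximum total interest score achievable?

Allowing fractional choices, the relaxed optimum would be about 71.3, but courses are indivisible.
Vision + Algorithms + Systems + Networks + Compilers: credit hours 3 + 8 + 3 + 12 + 15 = 41 ≤ 43, interest score 5 + 18 + 19 + 17 + 11 = 70.
Vision + ML + Algorithms + Systems + Networks: credit hours 3 + 16 + 8 + 3 + 12 = 42 ≤ 43, interest score 5 + 7 + 18 + 19 + 17 = 66.
Vision + Crypto + Algorithms + Systems + Networks: credit hours 3 + 14 + 8 + 3 + 12 = 40 ≤ 43, interest score 5 + 9 + 18 + 19 + 17 = 68.
Best is Vision, Algorithms, Systems, Networks, and Compilers with total interest score 70.

70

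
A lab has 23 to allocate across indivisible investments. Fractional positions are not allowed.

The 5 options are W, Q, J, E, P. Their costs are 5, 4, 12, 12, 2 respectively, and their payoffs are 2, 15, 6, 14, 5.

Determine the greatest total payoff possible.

This is an integer program with binary decision variables.
W + Q + E: cost 5 + 4 + 12 = 21 ≤ 23, payoff 2 + 15 + 14 = 31.
Q + E + P: cost 4 + 12 + 2 = 18 ≤ 23, payoff 15 + 14 + 5 = 34.
W + Q + E + P: cost 5 + 4 + 12 + 2 = 23 ≤ 23, payoff 2 + 15 + 14 + 5 = 36.
Best is W, Q, E, and P with total payoff 36.

36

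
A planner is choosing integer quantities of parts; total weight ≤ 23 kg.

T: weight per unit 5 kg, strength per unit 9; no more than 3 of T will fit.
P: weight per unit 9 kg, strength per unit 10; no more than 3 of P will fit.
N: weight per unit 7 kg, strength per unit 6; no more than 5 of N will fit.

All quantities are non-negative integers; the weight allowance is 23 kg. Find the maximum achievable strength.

33

Take 3×T and 1×N: weight 22 ≤ 23, strength 3·9 + 1·6 = 33.
T has the best ratio (9/5) and is taken to its limit of 3; remaining capacity is filled optimally with the others.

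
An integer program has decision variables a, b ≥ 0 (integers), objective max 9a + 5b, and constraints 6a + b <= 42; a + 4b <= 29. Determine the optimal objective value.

79

(a,b)=(6,5): 6·6+1·5=41≤42, 1·6+4·5=26≤29, objective 79.
(a,b)=(5,6): 6·5+1·6=36≤42, 1·5+4·6=29≤29, objective 75.
(a,b)=(6,4): 6·6+1·4=40≤42, 1·6+4·4=22≤29, objective 74.
(a,b)=(5,5): 6·5+1·5=35≤42, 1·5+4·5=25≤29, objective 70.
No feasible integer point exceeds 79.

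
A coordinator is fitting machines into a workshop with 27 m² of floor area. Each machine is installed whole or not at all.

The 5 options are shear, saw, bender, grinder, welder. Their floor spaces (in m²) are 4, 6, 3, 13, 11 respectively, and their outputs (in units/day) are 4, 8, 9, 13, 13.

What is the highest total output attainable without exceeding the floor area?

shear + saw + bender + grinder: floor space 4 + 6 + 3 + 13 = 26 ≤ 27, output 4 + 8 + 9 + 13 = 34.
shear + saw + bender + welder: floor space 4 + 6 + 3 + 11 = 24 ≤ 27, output 4 + 8 + 9 + 13 = 34.
bender + grinder + welder: floor space 3 + 13 + 11 = 27 ≤ 27, output 9 + 13 + 13 = 35.
Best is bender, grinder, and welder with total output 35.

35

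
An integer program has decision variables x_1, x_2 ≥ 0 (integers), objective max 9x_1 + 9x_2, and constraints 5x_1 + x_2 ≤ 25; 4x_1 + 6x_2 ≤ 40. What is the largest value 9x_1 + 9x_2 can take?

The continuous relaxation peaks at (4.23, 3.85) with value 72.69; rounding to a feasible lattice point costs some objective.
(x_1,x_2)=(4,4): 5·4+1·4=24≤25, 4·4+6·4=40≤40, objective 72.
(x_1,x_2)=(3,4): 5·3+1·4=19≤25, 4·3+6·4=36≤40, objective 63.
(x_1,x_2)=(4,3): 5·4+1·3=23≤25, 4·4+6·3=34≤40, objective 63.
No feasible integer point exceeds 72.

72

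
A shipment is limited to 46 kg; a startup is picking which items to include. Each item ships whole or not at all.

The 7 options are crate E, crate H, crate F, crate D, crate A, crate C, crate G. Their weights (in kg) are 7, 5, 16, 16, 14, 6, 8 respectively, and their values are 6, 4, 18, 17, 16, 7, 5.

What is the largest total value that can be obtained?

51

This is an integer program with binary decision variables.
Allowing fractional choices, the relaxed optimum would be about 51.6, but items are indivisible.
crate E + crate F + crate A + crate C: weight 7 + 16 + 14 + 6 = 43 ≤ 46, value 6 + 18 + 16 + 7 = 47.
crate E + crate F + crate D + crate C: weight 7 + 16 + 16 + 6 = 45 ≤ 46, value 6 + 18 + 17 + 7 = 48.
crate F + crate D + crate A: weight 16 + 16 + 14 = 46 ≤ 46, value 18 + 17 + 16 = 51.
Best is crate F, crate D, and crate A with total value 51.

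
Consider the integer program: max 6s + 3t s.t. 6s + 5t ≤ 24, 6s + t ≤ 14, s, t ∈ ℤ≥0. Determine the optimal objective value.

(s,t)=(2,2): 6·2+5·2=22≤24, 6·2+1·2=14≤14, objective 18.
(s,t)=(2,1): 6·2+5·1=17≤24, 6·2+1·1=13≤14, objective 15.
(s,t)=(1,3): 6·1+5·3=21≤24, 6·1+1·3=9≤14, objective 15.
(s,t)=(1,2): 6·1+5·2=16≤24, 6·1+1·2=8≤14, objective 12.
The best lattice point is (2,2), giving 18.

18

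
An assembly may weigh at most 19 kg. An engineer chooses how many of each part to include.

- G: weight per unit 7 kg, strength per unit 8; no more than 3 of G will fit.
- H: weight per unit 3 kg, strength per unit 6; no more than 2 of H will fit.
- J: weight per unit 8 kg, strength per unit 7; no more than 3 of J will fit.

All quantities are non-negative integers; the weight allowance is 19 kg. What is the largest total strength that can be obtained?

22

2×G and 1×H: weight 17 ≤ 19, strength 2·8 + 1·6 = 22.
1×G, 1×H, and 1×J: weight 18 ≤ 19, strength 1·8 + 1·6 + 1·7 = 21.
Best is 22.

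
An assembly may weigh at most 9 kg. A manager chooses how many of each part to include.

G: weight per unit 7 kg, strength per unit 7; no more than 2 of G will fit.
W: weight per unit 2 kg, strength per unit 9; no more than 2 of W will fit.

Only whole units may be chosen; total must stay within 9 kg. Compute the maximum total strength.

18

Take 2×W: weight 4 ≤ 9, strength 2·9 = 18.
W has the best ratio (9/2) and is taken to its limit of 2; remaining capacity is filled optimally with the others.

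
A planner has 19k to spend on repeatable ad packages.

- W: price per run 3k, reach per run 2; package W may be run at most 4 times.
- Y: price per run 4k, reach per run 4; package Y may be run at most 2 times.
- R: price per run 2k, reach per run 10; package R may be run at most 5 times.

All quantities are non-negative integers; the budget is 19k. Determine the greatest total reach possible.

This is a bounded integer knapsack.
2×Y and 5×R: price 18 ≤ 19, reach 2·4 + 5·10 = 58.
1×W, 1×Y, and 5×R: price 17 ≤ 19, reach 1·2 + 1·4 + 5·10 = 56.
Best is 58.

58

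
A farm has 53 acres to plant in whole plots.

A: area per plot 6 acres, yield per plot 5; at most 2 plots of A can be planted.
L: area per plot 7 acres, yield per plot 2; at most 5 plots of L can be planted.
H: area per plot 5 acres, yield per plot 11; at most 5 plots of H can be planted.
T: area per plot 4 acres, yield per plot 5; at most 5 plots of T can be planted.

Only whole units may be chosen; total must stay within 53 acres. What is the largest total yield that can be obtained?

Take 1×A, 5×H, and 5×T: area 51 ≤ 53, yield 1·5 + 5·11 + 5·5 = 85.
H has the best ratio (11/5) and is taken to its limit of 5; remaining capacity is filled optimally with the others.

85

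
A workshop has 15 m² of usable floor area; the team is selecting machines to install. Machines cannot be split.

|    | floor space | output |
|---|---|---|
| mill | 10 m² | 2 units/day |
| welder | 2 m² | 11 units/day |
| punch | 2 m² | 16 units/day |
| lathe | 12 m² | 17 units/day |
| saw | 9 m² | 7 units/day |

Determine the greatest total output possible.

Take welder, punch, and saw: floor space 2 + 2 + 9 = 13 ≤ 15, output 11 + 16 + 7 = 34.
No other feasible combination does better.

34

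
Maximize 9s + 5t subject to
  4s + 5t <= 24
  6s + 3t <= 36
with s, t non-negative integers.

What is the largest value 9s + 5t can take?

54

(s,t)=(6,0): 4·6+5·0=24≤24, 6·6+3·0=36≤36, objective 54.
(s,t)=(5,0): 4·5+5·0=20≤24, 6·5+3·0=30≤36, objective 45.
Maximum is 54 at (s,t)=(6,0).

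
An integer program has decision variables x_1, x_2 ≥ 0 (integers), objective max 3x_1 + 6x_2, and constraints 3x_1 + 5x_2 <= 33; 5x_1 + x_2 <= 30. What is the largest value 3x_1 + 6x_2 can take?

39

(x_1,x_2)=(1,6) is feasible, giving 39.
(x_1,x_2)=(0,6) is feasible, giving 36.
(x_1,x_2)=(2,5) is feasible, giving 36.
(x_1,x_2)=(1,5) is feasible, giving 33.
Maximum is 39 at (x_1,x_2)=(1,6).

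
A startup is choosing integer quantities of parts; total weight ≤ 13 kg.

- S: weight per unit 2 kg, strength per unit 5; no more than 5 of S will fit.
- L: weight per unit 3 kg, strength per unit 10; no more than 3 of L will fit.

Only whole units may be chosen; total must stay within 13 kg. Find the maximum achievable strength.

1×S and 3×L: weight 11 ≤ 13, strength 1·5 + 3·10 = 35.
2×S and 3×L: weight 13 ≤ 13, strength 2·5 + 3·10 = 40.
Best is 40.

40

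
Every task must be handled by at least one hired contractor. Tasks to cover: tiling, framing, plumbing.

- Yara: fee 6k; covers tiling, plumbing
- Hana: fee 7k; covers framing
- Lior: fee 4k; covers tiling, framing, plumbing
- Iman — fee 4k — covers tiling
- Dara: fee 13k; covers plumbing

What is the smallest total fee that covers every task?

Lior alone covers tiling, framing, plumbing — every task.
Total fee: 4.
No cover costs less than 4.

4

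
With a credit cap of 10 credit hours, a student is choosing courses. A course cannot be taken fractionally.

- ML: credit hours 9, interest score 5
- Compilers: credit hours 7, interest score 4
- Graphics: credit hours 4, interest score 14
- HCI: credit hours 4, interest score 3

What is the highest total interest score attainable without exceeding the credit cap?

Graphics: credit hours 4 ≤ 10, interest score 14.
ML: credit hours 9 ≤ 10, interest score 5.
Graphics + HCI: credit hours 4 + 4 = 8 ≤ 10, interest score 14 + 3 = 17.
Best is Graphics and HCI with total interest score 17.

17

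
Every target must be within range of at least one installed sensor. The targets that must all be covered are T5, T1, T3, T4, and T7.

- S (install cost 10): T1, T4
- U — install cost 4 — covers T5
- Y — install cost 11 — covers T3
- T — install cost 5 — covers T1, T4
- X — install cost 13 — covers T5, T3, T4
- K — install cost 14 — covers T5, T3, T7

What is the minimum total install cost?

Choose T and K: together they cover T5, T1, T3, T4, T7 — every target.
Total install cost: 5 + 14 = 19.

19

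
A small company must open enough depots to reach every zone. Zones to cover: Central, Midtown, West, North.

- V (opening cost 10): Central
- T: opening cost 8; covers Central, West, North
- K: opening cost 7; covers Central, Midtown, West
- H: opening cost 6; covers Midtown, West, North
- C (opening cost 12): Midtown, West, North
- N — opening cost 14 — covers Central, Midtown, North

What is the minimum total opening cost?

13

Choose K and H: together they cover Central, Midtown, West, North — every zone.
Total opening cost: 7 + 6 = 13.
No cover costs less than 13.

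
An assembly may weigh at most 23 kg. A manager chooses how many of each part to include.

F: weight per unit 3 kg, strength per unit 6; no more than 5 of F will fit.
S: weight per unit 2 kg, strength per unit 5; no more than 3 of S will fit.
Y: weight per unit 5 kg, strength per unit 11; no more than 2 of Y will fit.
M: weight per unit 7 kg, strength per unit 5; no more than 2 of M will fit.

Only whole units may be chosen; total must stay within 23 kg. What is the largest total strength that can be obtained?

50

S has the best ratio (5/2); taking only S gives at most 3×5 = 15 (stopped by the supply cap of 3).
Mixing does better — 3×F, 2×S, and 2×Y: weight 23 ≤ 23, strength 3·6 + 2·5 + 2·11 = 50.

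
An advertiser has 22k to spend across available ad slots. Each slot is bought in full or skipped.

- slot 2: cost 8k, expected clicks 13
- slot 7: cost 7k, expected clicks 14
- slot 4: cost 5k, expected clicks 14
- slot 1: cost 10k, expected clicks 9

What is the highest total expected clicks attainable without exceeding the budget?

41

Allowing fractional choices, the relaxed optimum would be about 42.8, but ad slots are indivisible.
slot 7 + slot 4 + slot 1: cost 7 + 5 + 10 = 22 ≤ 22, expected clicks 14 + 14 + 9 = 37.
slot 2 + slot 7 + slot 4: cost 8 + 7 + 5 = 20 ≤ 22, expected clicks 13 + 14 + 14 = 41.
slot 7 + slot 4: cost 7 + 5 = 12 ≤ 22, expected clicks 14 + 14 = 28.
Best is slot 2, slot 7, and slot 4 with total expected clicks 41.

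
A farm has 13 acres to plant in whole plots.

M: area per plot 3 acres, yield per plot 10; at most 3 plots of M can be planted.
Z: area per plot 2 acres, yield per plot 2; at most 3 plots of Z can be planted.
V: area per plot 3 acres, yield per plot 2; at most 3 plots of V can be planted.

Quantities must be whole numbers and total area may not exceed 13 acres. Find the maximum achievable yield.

M has the best ratio (10/3); taking only M gives at most 3×10 = 30 (stopped by the supply cap of 3).
Mixing does better — 3×M and 2×Z: area 13 ≤ 13, yield 3·10 + 2·2 = 34.

34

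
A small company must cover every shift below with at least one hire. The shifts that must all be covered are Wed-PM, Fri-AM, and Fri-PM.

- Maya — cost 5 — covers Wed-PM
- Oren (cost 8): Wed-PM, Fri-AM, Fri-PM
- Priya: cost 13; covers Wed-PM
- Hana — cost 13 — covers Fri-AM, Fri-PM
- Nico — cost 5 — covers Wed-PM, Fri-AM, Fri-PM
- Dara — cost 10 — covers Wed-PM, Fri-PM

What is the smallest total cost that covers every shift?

5

Nico alone covers Wed-PM, Fri-AM, Fri-PM — every shift.
Total cost: 5.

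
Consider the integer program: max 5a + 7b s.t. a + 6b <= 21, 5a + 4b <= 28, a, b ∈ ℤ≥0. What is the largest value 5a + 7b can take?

36

(a,b)=(3,3): 1·3+6·3=21≤21, 5·3+4·3=27≤28, objective 36.
(a,b)=(4,2): 1·4+6·2=16≤21, 5·4+4·2=28≤28, objective 34.
(a,b)=(2,3): 1·2+6·3=20≤21, 5·2+4·3=22≤28, objective 31.
(a,b)=(3,2): 1·3+6·2=15≤21, 5·3+4·2=23≤28, objective 29.
The best lattice point is (3,3), giving 36.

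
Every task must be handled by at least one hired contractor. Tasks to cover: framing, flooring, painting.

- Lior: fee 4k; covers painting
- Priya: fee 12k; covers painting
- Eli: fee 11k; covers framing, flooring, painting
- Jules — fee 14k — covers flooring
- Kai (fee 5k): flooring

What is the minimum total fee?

Eli alone covers framing, flooring, painting — every task.
Total fee: 11.
No cover costs less than 11.

11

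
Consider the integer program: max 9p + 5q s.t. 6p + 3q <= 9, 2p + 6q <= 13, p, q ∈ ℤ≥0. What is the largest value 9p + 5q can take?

14

(p,q)=(1,1): 6·1+3·1=9≤9, 2·1+6·1=8≤13, objective 14.
(p,q)=(0,2): 6·0+3·2=6≤9, 2·0+6·2=12≤13, objective 10.
(p,q)=(1,0): 6·1+3·0=6≤9, 2·1+6·0=2≤13, objective 9.
No feasible integer point exceeds 14.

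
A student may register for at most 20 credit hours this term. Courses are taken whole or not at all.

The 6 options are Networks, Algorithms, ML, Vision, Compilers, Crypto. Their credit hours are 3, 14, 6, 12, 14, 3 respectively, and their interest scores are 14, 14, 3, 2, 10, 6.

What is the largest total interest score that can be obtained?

34

Networks + Algorithms + Crypto: credit hours 3 + 14 + 3 = 20 ≤ 20, interest score 14 + 14 + 6 = 34.
Networks + Compilers + Crypto: credit hours 3 + 14 + 3 = 20 ≤ 20, interest score 14 + 10 + 6 = 30.
Networks + Algorithms: credit hours 3 + 14 = 17 ≤ 20, interest score 14 + 14 = 28.
Best is Networks, Algorithms, and Crypto with total interest score 34.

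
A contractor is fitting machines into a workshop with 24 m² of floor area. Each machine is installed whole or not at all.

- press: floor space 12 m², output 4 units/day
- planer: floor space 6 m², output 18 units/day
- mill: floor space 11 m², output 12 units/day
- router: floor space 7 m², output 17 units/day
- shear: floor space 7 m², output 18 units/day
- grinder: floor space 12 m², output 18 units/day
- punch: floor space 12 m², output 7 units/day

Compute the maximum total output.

53

Allowing fractional choices, the relaxed optimum would be about 59.0, but machines are indivisible.
planer + mill + shear: floor space 6 + 11 + 7 = 24 ≤ 24, output 18 + 12 + 18 = 48.
planer + router + shear: floor space 6 + 7 + 7 = 20 ≤ 24, output 18 + 17 + 18 = 53.
planer + mill + router: floor space 6 + 11 + 7 = 24 ≤ 24, output 18 + 12 + 17 = 47.
Best is planer, router, and shear with total output 53.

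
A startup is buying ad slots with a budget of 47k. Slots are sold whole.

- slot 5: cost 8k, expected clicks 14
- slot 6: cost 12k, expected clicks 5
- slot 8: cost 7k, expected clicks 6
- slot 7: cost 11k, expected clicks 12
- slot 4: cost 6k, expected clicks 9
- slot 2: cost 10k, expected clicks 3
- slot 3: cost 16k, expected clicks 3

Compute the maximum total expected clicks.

46

slot 5 + slot 8 + slot 7 + slot 4 + slot 2: cost 8 + 7 + 11 + 6 + 10 = 42 ≤ 47, expected clicks 14 + 6 + 12 + 9 + 3 = 44.
slot 5 + slot 6 + slot 8 + slot 7 + slot 4: cost 8 + 12 + 7 + 11 + 6 = 44 ≤ 47, expected clicks 14 + 5 + 6 + 12 + 9 = 46.
slot 5 + slot 6 + slot 7 + slot 4 + slot 2: cost 8 + 12 + 11 + 6 + 10 = 47 ≤ 47, expected clicks 14 + 5 + 12 + 9 + 3 = 43.
Best is slot 5, slot 6, slot 8, slot 7, and slot 4 with total expected clicks 46.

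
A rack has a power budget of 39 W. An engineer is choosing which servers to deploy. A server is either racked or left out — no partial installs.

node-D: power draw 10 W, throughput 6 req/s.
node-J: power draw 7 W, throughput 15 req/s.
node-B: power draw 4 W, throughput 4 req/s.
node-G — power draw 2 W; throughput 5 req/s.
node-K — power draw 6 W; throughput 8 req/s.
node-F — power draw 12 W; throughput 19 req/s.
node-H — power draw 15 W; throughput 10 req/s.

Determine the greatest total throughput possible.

Allowing fractional choices, the relaxed optimum would be about 56.3, but servers are indivisible.
node-J + node-B + node-G + node-K + node-F: power draw 7 + 4 + 2 + 6 + 12 = 31 ≤ 39, throughput 15 + 4 + 5 + 8 + 19 = 51.
node-D + node-J + node-G + node-K + node-F: power draw 10 + 7 + 2 + 6 + 12 = 37 ≤ 39, throughput 6 + 15 + 5 + 8 + 19 = 53.
node-D + node-J + node-B + node-K + node-F: power draw 10 + 7 + 4 + 6 + 12 = 39 ≤ 39, throughput 6 + 15 + 4 + 8 + 19 = 52.
Best is node-D, node-J, node-G, node-K, and node-F with total throughput 53.

53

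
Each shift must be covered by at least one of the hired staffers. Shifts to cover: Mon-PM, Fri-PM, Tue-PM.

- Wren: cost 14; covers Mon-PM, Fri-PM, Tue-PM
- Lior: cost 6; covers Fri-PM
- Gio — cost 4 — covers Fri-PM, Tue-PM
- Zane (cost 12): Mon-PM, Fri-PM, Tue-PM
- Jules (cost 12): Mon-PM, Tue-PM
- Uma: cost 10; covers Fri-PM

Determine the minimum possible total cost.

The greedy cost-per-new-shift heuristic would pick Gio and Zane for 16, but a cheaper cover exists.
Zane alone covers Mon-PM, Fri-PM, Tue-PM — every shift.
Total cost: 12.
No cover costs less than 12.

12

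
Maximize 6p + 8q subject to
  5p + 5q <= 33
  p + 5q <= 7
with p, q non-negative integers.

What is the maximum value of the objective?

The continuous relaxation peaks at (6.5, 0.1) with value 39.80; rounding to a feasible lattice point costs some objective.
(p,q)=(6,0): 5·6+5·0=30≤33, 1·6+5·0=6≤7, objective 36.
(p,q)=(5,0): 5·5+5·0=25≤33, 1·5+5·0=5≤7, objective 30.
The best lattice point is (6,0), giving 36.

36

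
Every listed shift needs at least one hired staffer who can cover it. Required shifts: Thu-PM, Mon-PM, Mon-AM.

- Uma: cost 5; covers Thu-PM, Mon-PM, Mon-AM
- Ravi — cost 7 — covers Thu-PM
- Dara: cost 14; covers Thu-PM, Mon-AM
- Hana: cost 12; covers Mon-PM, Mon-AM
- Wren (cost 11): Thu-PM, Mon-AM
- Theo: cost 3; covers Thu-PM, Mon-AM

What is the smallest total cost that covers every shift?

5

This is an integer covering problem.
The greedy cost-per-new-shift heuristic would pick Theo and Uma for 8, but a cheaper cover exists.
Uma alone covers Thu-PM, Mon-PM, Mon-AM — every shift.
Total cost: 5.
No cover costs less than 5.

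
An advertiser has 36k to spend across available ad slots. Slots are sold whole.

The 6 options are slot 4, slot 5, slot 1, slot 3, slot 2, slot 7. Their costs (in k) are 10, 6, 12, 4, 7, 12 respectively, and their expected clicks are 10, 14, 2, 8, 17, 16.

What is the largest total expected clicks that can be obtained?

57

Allowing fractional choices, the relaxed optimum would be about 62.0, but ad slots are indivisible.
slot 4 + slot 3 + slot 2 + slot 7: cost 10 + 4 + 7 + 12 = 33 ≤ 36, expected clicks 10 + 8 + 17 + 16 = 51.
slot 4 + slot 5 + slot 2 + slot 7: cost 10 + 6 + 7 + 12 = 35 ≤ 36, expected clicks 10 + 14 + 17 + 16 = 57.
slot 5 + slot 3 + slot 2 + slot 7: cost 6 + 4 + 7 + 12 = 29 ≤ 36, expected clicks 14 + 8 + 17 + 16 = 55.
Best is slot 4, slot 5, slot 2, and slot 7 with total expected clicks 57.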